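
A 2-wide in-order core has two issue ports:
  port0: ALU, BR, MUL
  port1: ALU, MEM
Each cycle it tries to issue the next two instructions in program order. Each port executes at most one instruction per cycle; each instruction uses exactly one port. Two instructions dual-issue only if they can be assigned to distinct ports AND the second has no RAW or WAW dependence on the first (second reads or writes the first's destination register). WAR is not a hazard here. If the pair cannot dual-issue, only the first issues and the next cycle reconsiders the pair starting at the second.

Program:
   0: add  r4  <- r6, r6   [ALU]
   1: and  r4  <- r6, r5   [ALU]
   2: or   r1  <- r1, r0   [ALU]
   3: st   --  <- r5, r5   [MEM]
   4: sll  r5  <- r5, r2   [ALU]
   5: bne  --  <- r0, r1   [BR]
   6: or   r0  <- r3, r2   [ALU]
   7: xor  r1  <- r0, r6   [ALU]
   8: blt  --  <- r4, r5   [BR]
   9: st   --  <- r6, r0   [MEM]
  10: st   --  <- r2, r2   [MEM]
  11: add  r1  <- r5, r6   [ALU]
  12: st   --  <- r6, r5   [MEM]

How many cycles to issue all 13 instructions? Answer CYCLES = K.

c0: i0 add.ALU  WAW r4
c1: i1+i2 and.ALU;or.ALU  2-wide
c2: i3+i4 st.MEM;sll.ALU  2-wide
c3: i5+i6 bne.BR;or.ALU  2-wide
c4: i7+i8 xor.ALU;blt.BR  2-wide
c5: i9 st.MEM  no-port MEM/MEM
c6: i10+i11 st.MEM;add.ALU  2-wide
c7: i12 st.MEM  tail

CYCLES = 8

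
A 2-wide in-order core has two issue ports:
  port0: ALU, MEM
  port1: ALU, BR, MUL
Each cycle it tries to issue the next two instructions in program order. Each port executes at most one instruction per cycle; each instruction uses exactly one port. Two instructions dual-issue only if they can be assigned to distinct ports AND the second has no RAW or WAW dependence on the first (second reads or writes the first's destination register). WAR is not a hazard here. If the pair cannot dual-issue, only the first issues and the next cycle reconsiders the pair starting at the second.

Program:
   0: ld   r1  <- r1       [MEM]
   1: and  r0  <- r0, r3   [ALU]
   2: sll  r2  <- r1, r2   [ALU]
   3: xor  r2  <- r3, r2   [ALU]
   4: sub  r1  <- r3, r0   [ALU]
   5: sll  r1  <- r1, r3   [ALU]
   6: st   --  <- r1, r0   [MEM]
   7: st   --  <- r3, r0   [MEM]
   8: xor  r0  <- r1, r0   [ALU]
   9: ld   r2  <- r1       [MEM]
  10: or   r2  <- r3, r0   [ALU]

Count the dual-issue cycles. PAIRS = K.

0. ld;and @i0/i1  | pair
1. sll @i2  | RAW+WAW r2
2. xor;sub @i3/i4  | pair
3. sll @i5  | RAW r1
4. st @i6  | no-port MEM/MEM
5. st;xor @i7/i8  | pair
6. ld @i9  | WAW r2
7. or @i10  | tail

PAIRS = 3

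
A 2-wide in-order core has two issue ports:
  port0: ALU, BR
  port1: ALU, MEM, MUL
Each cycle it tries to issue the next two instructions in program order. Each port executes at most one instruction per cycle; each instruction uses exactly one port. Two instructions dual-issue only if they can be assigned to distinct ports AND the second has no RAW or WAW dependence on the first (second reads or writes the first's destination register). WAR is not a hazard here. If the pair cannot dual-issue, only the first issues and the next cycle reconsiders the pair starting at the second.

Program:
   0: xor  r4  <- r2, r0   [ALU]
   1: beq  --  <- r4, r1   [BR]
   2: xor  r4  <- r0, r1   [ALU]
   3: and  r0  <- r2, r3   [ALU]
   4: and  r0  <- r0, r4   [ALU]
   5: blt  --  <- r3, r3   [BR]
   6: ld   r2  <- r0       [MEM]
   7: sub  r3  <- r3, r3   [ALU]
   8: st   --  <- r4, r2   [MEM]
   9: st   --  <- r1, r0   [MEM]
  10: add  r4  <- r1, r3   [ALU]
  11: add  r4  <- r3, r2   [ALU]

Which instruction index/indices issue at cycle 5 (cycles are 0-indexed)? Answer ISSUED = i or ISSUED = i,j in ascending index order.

0. xor.ALU @i0  | RAW r4
1. beq.BR/xor.ALU @i1,i2  | dual
2. and.ALU @i3  | RAW+WAW r0
3. and.ALU/blt.BR @i4,i5  | dual
4. ld.MEM/sub.ALU @i6,i7  | dual
5. st.MEM @i8  | no-port MEM/MEM
6. st.MEM/add.ALU @i9,i10  | dual
7. add.ALU @i11  | tail

ISSUED = 8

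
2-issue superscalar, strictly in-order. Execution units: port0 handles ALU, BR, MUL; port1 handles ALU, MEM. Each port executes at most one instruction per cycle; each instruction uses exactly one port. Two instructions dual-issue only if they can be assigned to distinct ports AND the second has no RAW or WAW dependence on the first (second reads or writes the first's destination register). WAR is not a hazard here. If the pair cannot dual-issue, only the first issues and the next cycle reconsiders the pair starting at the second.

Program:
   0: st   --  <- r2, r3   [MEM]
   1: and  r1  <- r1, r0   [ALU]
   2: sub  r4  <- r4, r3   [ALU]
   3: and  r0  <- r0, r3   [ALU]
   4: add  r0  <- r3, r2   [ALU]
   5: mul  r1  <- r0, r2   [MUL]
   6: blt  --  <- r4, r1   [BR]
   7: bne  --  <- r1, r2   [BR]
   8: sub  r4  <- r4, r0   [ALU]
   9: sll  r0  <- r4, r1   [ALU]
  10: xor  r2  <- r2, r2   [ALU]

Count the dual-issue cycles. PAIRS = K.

PAIRS = 4

[0] i0+i1  st.MEM and.ALU  -- pair
[1] i2+i3  sub.ALU and.ALU  -- pair
[2] i4  add.ALU  -- RAW r0
[3] i5  mul.MUL  -- no-port MUL/BR
[4] i6  blt.BR  -- no-port BR/BR
[5] i7+i8  bne.BR sub.ALU  -- pair
[6] i9+i10  sll.ALU xor.ALU  -- pair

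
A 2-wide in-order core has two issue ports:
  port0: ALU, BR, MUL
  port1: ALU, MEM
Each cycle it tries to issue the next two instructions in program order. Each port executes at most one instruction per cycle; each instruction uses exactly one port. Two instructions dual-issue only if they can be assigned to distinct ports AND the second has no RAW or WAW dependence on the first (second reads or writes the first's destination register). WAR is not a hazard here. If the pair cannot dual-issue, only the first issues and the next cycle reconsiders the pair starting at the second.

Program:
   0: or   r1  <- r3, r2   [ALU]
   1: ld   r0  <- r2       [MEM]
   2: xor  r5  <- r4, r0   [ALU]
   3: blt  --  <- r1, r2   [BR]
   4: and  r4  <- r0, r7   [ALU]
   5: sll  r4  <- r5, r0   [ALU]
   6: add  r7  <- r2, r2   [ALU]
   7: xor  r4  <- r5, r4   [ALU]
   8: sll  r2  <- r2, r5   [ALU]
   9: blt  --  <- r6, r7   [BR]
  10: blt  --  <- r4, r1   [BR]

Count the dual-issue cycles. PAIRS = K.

PAIRS = 4

#0 head=0: or.ALU;ld.MEM i0,i1 dual
#1 head=2: xor.ALU;blt.BR i2,i3 dual
#2 head=4: and.ALU i4 WAW r4
#3 head=5: sll.ALU;add.ALU i5,i6 dual
#4 head=7: xor.ALU;sll.ALU i7,i8 dual
#5 head=9: blt.BR i9 no-port BR/BR
#6 head=10: blt.BR i10 tail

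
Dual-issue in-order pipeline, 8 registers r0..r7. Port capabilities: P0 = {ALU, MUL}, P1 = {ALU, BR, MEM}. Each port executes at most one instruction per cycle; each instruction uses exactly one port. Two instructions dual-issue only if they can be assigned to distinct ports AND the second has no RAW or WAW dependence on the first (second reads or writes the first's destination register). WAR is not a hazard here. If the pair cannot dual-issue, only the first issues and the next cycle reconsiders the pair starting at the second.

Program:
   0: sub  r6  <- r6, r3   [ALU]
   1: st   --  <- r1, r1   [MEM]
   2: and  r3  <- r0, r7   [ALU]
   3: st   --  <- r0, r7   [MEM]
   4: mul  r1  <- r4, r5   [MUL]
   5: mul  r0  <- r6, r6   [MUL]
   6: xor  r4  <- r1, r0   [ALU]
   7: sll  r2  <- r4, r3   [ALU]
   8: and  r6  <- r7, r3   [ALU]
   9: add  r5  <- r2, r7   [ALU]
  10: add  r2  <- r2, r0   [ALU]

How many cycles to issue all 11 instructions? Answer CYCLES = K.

t=0 i0&i1:sub.ALU/st.MEM ; 2-wide
t=1 i2&i3:and.ALU/st.MEM ; 2-wide
t=2 i4:mul.MUL ; no-port MUL/MUL
t=3 i5:mul.MUL ; RAW r0
t=4 i6:xor.ALU ; RAW r4
t=5 i7&i8:sll.ALU/and.ALU ; 2-wide
t=6 i9&i10:add.ALU/add.ALU ; 2-wide

CYCLES = 7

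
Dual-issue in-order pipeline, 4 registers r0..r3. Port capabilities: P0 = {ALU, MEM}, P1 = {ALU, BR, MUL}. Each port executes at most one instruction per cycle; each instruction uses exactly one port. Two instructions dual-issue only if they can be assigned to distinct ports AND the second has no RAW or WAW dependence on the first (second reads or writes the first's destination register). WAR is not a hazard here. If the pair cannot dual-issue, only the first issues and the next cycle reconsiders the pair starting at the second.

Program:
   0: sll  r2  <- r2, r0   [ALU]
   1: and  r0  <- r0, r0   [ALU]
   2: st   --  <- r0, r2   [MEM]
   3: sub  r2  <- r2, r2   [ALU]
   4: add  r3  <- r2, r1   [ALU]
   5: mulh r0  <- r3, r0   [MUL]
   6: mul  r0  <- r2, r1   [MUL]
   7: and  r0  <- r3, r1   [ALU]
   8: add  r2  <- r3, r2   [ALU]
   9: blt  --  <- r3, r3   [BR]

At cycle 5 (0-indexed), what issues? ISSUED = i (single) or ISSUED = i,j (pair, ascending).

#0 head=0: sll and i0/i1 pair
#1 head=2: st sub i2/i3 pair
#2 head=4: add i4 RAW r3
#3 head=5: mulh i5 no-port MUL/MUL
#4 head=6: mul i6 WAW r0
#5 head=7: and add i7/i8 pair
#6 head=9: blt i9 tail

ISSUED = 7,8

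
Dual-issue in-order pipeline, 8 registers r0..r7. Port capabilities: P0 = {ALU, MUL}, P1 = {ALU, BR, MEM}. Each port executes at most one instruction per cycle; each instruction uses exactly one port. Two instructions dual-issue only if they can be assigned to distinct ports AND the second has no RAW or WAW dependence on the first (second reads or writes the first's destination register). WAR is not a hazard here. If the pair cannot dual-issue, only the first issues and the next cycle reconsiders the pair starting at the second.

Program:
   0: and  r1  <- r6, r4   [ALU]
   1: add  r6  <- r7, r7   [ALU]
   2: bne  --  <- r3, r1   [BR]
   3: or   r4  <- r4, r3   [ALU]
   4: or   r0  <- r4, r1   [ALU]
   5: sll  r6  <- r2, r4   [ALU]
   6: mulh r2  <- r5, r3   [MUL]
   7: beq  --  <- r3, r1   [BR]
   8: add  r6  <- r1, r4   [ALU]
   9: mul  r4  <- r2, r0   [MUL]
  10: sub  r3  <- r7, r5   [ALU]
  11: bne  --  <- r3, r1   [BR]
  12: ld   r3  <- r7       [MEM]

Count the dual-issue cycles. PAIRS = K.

[0] i0&i1  and.ALU add.ALU  -- dual
[1] i2&i3  bne.BR or.ALU  -- dual
[2] i4&i5  or.ALU sll.ALU  -- dual
[3] i6&i7  mulh.MUL beq.BR  -- dual
[4] i8&i9  add.ALU mul.MUL  -- dual
[5] i10  sub.ALU  -- RAW r3
[6] i11  bne.BR  -- no-port BR/MEM
[7] i12  ld.MEM  -- tail

PAIRS = 5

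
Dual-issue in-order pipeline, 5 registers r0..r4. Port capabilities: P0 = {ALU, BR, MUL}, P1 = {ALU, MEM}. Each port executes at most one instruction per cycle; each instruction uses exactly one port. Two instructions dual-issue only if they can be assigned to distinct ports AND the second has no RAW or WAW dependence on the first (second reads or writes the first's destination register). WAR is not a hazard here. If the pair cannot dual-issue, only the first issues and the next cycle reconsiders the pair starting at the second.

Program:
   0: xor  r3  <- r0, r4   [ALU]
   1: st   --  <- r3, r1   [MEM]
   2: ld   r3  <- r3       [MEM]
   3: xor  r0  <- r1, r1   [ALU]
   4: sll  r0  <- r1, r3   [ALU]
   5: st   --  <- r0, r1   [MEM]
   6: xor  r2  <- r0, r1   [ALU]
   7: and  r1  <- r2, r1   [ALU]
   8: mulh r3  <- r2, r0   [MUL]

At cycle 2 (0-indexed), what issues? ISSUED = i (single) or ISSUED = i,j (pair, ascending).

#0 head=0: xor.ALU i0 RAW r3
#1 head=1: st.MEM i1 no-port MEM/MEM
#2 head=2: ld.MEM/xor.ALU i2&i3 pair
#3 head=4: sll.ALU i4 RAW r0
#4 head=5: st.MEM/xor.ALU i5&i6 pair
#5 head=7: and.ALU/mulh.MUL i7&i8 pair

ISSUED = 2,3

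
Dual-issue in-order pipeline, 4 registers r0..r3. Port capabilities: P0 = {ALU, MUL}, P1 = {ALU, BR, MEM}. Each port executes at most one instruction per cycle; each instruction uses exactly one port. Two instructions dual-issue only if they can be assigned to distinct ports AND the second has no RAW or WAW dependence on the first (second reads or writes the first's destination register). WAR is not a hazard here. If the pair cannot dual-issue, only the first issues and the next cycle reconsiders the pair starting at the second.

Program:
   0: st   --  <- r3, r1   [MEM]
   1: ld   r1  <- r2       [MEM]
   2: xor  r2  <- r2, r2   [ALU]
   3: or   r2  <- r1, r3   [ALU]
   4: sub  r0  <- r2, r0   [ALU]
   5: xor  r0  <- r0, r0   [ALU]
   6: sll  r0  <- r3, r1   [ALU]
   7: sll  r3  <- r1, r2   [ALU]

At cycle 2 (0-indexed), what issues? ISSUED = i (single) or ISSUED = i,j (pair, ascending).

ISSUED = 3

c0: i0 st  no-port MEM/MEM
c1: i1,i2 ld;xor  pair
c2: i3 or  RAW r2
c3: i4 sub  RAW+WAW r0
c4: i5 xor  WAW r0
c5: i6,i7 sll;sll  pair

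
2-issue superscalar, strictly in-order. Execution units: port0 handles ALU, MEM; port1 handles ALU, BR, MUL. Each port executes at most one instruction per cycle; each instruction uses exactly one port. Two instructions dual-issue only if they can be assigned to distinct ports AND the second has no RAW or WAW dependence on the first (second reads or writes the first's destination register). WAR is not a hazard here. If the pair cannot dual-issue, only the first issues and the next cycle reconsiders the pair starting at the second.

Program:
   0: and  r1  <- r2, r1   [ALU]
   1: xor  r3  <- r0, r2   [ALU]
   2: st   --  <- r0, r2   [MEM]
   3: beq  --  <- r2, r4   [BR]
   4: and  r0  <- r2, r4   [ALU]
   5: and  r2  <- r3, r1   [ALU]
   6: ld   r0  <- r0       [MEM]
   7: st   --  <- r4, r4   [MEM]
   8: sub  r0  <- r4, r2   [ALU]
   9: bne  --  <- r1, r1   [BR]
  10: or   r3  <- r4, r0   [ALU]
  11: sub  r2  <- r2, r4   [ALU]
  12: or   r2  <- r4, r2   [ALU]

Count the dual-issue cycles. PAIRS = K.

PAIRS = 5

#0 head=0: and;xor i0+i1 dual
#1 head=2: st;beq i2+i3 dual
#2 head=4: and;and i4+i5 dual
#3 head=6: ld i6 no-port MEM/MEM
#4 head=7: st;sub i7+i8 dual
#5 head=9: bne;or i9+i10 dual
#6 head=11: sub i11 RAW+WAW r2
#7 head=12: or i12 tail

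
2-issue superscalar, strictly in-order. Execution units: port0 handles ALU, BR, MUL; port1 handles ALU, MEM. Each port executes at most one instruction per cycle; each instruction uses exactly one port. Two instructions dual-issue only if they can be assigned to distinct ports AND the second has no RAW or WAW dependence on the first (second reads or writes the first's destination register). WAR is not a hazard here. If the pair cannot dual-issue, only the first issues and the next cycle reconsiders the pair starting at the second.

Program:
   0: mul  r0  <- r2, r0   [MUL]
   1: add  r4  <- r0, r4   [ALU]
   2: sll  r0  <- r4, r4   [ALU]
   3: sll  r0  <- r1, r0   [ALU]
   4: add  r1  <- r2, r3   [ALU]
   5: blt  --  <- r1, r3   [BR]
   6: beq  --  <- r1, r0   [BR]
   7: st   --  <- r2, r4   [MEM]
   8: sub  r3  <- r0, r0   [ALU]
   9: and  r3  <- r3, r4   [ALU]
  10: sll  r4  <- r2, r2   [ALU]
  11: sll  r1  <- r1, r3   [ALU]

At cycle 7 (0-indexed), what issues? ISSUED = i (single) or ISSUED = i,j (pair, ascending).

t=0 i0:mul ; RAW r0
t=1 i1:add ; RAW r4
t=2 i2:sll ; RAW+WAW r0
t=3 i3/i4:sll+add ; pair
t=4 i5:blt ; no-port BR/BR
t=5 i6/i7:beq+st ; pair
t=6 i8:sub ; RAW+WAW r3
t=7 i9/i10:and+sll ; pair
t=8 i11:sll ; tail

ISSUED = 9,10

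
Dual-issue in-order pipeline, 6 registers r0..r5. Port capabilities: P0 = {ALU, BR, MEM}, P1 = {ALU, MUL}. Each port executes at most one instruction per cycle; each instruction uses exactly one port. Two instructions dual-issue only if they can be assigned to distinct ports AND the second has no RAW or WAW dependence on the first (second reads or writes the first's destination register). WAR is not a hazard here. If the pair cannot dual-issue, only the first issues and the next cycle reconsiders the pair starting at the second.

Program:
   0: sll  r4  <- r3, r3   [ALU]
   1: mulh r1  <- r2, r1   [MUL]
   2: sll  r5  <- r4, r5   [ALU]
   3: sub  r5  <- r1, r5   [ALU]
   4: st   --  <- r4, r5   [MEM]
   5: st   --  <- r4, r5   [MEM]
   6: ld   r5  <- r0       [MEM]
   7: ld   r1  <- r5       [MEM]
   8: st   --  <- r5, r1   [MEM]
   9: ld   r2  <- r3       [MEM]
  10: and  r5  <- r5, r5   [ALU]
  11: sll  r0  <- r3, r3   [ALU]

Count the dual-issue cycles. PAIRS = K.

PAIRS = 2

0. sll mulh @i0+i1  | dual
1. sll @i2  | RAW+WAW r5
2. sub @i3  | RAW r5
3. st @i4  | no-port MEM/MEM
4. st @i5  | no-port MEM/MEM
5. ld @i6  | no-port MEM/MEM
6. ld @i7  | no-port MEM/MEM
7. st @i8  | no-port MEM/MEM
8. ld and @i9+i10  | dual
9. sll @i11  | tail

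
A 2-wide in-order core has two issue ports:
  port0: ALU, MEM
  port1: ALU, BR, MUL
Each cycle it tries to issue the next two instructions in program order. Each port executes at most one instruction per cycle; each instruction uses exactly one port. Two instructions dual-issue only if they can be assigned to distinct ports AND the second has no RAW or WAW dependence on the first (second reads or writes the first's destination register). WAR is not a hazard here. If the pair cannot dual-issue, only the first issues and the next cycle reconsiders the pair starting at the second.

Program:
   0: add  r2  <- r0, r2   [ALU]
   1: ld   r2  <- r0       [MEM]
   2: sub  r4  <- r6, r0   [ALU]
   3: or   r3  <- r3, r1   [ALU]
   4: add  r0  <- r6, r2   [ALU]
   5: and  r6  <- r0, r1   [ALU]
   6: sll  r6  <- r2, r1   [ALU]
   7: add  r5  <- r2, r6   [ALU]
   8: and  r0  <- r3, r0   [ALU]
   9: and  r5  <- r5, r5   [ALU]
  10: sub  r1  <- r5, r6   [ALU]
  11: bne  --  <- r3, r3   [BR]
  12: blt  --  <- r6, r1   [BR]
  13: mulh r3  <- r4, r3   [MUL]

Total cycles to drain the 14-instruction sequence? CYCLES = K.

CYCLES = 10

#0 head=0: add.ALU i0 WAW r2
#1 head=1: ld.MEM sub.ALU i1,i2 dual
#2 head=3: or.ALU add.ALU i3,i4 dual
#3 head=5: and.ALU i5 WAW r6
#4 head=6: sll.ALU i6 RAW r6
#5 head=7: add.ALU and.ALU i7,i8 dual
#6 head=9: and.ALU i9 RAW r5
#7 head=10: sub.ALU bne.BR i10,i11 dual
#8 head=12: blt.BR i12 no-port BR/MUL
#9 head=13: mulh.MUL i13 tail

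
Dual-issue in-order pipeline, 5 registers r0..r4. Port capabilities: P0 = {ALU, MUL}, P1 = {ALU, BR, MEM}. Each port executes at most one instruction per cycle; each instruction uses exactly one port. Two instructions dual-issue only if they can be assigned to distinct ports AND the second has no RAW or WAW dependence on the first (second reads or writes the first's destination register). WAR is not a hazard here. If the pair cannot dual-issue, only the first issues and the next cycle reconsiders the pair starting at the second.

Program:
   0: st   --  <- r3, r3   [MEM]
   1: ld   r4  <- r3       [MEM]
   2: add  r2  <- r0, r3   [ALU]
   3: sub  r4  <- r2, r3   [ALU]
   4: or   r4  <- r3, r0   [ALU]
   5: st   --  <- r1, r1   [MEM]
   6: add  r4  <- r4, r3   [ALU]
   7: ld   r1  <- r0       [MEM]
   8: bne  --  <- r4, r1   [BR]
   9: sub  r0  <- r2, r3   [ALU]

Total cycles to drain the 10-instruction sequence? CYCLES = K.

CYCLES = 6

  cy0 -> i0 (st) no-port MEM/MEM
  cy1 -> i1&i2 (ld;add) dual
  cy2 -> i3 (sub) WAW r4
  cy3 -> i4&i5 (or;st) dual
  cy4 -> i6&i7 (add;ld) dual
  cy5 -> i8&i9 (bne;sub) dual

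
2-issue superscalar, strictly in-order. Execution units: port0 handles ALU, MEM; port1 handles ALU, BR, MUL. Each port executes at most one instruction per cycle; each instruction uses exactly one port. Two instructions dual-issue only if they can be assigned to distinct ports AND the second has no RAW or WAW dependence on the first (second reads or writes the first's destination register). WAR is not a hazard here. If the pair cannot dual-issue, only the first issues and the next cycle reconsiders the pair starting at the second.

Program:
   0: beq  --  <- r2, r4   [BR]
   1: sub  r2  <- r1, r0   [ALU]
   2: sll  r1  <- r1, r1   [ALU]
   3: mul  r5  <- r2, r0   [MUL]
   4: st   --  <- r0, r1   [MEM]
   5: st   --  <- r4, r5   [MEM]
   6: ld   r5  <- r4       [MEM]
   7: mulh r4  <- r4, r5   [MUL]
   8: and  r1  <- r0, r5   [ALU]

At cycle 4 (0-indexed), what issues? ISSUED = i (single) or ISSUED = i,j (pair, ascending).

c0: i0&i1 beq+sub  pair
c1: i2&i3 sll+mul  pair
c2: i4 st  no-port MEM/MEM
c3: i5 st  no-port MEM/MEM
c4: i6 ld  RAW r5
c5: i7&i8 mulh+and  pair

ISSUED = 6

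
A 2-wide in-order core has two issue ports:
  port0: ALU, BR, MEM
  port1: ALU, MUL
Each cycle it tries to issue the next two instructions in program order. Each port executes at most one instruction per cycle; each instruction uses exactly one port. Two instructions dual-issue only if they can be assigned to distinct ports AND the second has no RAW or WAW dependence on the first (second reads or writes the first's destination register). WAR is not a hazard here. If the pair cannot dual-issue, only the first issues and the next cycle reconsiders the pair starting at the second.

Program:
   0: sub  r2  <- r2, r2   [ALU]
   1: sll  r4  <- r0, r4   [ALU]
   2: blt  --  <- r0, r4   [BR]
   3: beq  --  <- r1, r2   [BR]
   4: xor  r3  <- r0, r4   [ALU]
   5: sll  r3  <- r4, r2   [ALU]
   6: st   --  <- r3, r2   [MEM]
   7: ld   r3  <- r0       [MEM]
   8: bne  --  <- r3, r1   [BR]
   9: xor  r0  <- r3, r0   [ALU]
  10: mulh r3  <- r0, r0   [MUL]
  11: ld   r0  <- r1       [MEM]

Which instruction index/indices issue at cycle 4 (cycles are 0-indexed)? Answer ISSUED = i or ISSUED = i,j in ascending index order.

#0 head=0: sub.ALU sll.ALU i0&i1 2-wide
#1 head=2: blt.BR i2 no-port BR/BR
#2 head=3: beq.BR xor.ALU i3&i4 2-wide
#3 head=5: sll.ALU i5 RAW r3
#4 head=6: st.MEM i6 no-port MEM/MEM
#5 head=7: ld.MEM i7 no-port MEM/BR
#6 head=8: bne.BR xor.ALU i8&i9 2-wide
#7 head=10: mulh.MUL ld.MEM i10&i11 2-wide

ISSUED = 6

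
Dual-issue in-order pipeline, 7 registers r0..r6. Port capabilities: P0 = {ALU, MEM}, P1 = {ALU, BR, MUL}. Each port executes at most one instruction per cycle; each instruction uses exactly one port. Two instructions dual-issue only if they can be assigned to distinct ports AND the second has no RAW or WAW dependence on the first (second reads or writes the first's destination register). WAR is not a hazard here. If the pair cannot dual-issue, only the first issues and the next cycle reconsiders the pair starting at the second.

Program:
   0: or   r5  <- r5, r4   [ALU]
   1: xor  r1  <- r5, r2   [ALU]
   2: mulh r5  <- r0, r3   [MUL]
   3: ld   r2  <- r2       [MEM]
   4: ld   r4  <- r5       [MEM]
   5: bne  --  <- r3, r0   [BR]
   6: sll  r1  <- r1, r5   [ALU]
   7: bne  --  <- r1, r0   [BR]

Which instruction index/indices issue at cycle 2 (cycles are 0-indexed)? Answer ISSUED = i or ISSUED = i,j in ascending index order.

  cy0 -> i0 (or.ALU) RAW r5
  cy1 -> i1+i2 (xor.ALU mulh.MUL) 2-wide
  cy2 -> i3 (ld.MEM) no-port MEM/MEM
  cy3 -> i4+i5 (ld.MEM bne.BR) 2-wide
  cy4 -> i6 (sll.ALU) RAW r1
  cy5 -> i7 (bne.BR) tail

ISSUED = 3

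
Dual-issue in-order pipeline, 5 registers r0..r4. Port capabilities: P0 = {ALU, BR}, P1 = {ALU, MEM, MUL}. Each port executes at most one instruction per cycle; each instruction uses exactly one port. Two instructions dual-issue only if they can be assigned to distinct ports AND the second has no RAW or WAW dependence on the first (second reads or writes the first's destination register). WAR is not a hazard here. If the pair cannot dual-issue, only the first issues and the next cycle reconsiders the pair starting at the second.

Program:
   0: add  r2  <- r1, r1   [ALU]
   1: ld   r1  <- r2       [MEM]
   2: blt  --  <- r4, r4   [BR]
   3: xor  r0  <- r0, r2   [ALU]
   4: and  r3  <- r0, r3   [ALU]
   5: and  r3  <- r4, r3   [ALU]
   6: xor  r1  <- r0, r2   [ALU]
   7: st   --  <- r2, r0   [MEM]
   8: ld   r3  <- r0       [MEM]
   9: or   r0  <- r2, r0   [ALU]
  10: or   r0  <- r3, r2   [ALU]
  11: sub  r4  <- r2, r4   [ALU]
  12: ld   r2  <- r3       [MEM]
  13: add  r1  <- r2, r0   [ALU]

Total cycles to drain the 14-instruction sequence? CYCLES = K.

CYCLES = 10

  cy0 -> i0 (add.ALU) RAW r2
  cy1 -> i1,i2 (ld.MEM;blt.BR) 2-wide
  cy2 -> i3 (xor.ALU) RAW r0
  cy3 -> i4 (and.ALU) RAW+WAW r3
  cy4 -> i5,i6 (and.ALU;xor.ALU) 2-wide
  cy5 -> i7 (st.MEM) no-port MEM/MEM
  cy6 -> i8,i9 (ld.MEM;or.ALU) 2-wide
  cy7 -> i10,i11 (or.ALU;sub.ALU) 2-wide
  cy8 -> i12 (ld.MEM) RAW r2
  cy9 -> i13 (add.ALU) tail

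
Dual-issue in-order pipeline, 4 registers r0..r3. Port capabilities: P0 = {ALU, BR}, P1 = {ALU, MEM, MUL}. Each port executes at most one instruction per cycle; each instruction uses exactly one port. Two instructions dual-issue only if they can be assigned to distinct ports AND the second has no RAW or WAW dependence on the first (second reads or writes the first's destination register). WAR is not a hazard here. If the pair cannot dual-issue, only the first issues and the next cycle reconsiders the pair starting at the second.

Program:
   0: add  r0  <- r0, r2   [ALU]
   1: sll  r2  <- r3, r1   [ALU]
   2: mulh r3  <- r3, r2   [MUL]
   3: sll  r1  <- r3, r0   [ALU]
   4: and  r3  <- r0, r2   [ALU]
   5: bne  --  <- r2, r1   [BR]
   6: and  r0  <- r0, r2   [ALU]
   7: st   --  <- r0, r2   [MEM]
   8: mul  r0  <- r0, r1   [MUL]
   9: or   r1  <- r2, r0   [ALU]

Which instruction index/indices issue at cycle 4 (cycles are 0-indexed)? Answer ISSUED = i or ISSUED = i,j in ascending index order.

  cy0 -> i0+i1 (add+sll) 2-wide
  cy1 -> i2 (mulh) RAW r3
  cy2 -> i3+i4 (sll+and) 2-wide
  cy3 -> i5+i6 (bne+and) 2-wide
  cy4 -> i7 (st) no-port MEM/MUL
  cy5 -> i8 (mul) RAW r0
  cy6 -> i9 (or) tail

ISSUED = 7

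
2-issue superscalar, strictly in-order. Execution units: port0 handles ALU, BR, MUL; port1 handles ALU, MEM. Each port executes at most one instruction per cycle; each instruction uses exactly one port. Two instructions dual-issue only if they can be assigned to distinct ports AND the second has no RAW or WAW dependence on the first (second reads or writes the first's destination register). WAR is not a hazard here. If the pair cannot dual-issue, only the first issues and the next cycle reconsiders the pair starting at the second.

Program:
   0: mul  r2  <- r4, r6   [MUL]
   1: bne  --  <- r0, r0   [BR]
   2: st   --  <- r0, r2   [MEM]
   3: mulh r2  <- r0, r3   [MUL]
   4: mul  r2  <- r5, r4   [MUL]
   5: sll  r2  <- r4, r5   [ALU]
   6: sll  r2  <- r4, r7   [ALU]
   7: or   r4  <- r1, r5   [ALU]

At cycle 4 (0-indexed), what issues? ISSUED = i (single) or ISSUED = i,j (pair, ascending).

c0: i0 mul.MUL  no-port MUL/BR
c1: i1/i2 bne.BR/st.MEM  pair
c2: i3 mulh.MUL  no-port MUL/MUL
c3: i4 mul.MUL  WAW r2
c4: i5 sll.ALU  WAW r2
c5: i6/i7 sll.ALU/or.ALU  pair

ISSUED = 5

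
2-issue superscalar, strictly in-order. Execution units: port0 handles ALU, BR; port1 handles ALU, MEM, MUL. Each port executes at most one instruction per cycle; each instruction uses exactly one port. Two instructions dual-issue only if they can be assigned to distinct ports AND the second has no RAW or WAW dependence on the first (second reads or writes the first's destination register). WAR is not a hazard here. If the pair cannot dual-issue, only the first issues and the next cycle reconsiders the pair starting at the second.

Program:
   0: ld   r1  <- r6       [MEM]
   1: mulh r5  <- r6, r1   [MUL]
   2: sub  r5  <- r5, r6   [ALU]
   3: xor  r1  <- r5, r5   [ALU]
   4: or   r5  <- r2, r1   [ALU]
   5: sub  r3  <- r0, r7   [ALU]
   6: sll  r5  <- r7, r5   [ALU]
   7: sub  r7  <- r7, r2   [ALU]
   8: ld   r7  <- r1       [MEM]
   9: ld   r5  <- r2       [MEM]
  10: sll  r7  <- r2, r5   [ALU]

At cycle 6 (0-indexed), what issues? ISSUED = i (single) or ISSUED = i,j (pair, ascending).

ISSUED = 8

t=0 i0:ld.MEM ; no-port MEM/MUL
t=1 i1:mulh.MUL ; RAW+WAW r5
t=2 i2:sub.ALU ; RAW r5
t=3 i3:xor.ALU ; RAW r1
t=4 i4,i5:or.ALU;sub.ALU ; dual
t=5 i6,i7:sll.ALU;sub.ALU ; dual
t=6 i8:ld.MEM ; no-port MEM/MEM
t=7 i9:ld.MEM ; RAW r5
t=8 i10:sll.ALU ; tail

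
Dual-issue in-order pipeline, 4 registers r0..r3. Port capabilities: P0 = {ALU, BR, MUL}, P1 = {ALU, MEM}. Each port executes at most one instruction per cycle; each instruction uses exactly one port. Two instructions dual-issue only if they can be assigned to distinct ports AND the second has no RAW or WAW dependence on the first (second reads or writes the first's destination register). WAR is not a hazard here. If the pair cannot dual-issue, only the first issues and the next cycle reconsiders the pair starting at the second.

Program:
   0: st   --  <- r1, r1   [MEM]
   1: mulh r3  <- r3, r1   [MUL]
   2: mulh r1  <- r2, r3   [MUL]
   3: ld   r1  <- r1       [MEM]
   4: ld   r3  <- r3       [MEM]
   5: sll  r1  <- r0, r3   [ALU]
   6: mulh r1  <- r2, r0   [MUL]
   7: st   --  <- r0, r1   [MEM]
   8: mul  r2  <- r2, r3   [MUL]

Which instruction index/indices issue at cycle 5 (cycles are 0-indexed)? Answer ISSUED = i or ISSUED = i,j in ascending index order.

c0: i0/i1 st.MEM/mulh.MUL  pair
c1: i2 mulh.MUL  RAW+WAW r1
c2: i3 ld.MEM  no-port MEM/MEM
c3: i4 ld.MEM  RAW r3
c4: i5 sll.ALU  WAW r1
c5: i6 mulh.MUL  RAW r1
c6: i7/i8 st.MEM/mul.MUL  pair

ISSUED = 6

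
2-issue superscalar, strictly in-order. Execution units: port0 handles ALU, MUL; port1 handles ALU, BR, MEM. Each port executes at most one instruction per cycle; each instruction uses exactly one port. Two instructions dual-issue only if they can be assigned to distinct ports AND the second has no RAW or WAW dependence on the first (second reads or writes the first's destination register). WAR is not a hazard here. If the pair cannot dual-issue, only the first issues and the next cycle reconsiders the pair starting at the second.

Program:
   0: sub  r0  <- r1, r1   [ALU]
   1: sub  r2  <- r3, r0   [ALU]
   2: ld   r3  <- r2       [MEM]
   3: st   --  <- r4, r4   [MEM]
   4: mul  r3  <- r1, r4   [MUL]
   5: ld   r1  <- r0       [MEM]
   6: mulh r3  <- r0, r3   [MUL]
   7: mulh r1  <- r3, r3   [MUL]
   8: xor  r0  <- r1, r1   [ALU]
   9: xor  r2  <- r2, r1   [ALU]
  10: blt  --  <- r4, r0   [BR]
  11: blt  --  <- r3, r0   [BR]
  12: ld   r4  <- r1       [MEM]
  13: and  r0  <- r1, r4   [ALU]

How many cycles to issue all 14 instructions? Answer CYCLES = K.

#0 head=0: sub.ALU i0 RAW r0
#1 head=1: sub.ALU i1 RAW r2
#2 head=2: ld.MEM i2 no-port MEM/MEM
#3 head=3: st.MEM mul.MUL i3&i4 pair
#4 head=5: ld.MEM mulh.MUL i5&i6 pair
#5 head=7: mulh.MUL i7 RAW r1
#6 head=8: xor.ALU xor.ALU i8&i9 pair
#7 head=10: blt.BR i10 no-port BR/BR
#8 head=11: blt.BR i11 no-port BR/MEM
#9 head=12: ld.MEM i12 RAW r4
#10 head=13: and.ALU i13 tail

CYCLES = 11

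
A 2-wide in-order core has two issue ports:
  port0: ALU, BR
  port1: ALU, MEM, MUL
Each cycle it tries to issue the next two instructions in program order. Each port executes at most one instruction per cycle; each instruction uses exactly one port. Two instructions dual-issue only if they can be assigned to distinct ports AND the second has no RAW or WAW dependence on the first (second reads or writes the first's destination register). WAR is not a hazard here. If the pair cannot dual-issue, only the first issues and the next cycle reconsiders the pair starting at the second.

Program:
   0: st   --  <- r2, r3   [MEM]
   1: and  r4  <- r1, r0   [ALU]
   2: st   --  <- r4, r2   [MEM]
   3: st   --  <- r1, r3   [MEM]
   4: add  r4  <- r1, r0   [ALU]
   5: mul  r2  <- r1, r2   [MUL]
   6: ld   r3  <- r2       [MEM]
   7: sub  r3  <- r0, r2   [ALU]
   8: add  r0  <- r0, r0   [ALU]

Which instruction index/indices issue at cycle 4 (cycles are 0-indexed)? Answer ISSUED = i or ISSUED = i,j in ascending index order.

#0 head=0: st.MEM and.ALU i0&i1 pair
#1 head=2: st.MEM i2 no-port MEM/MEM
#2 head=3: st.MEM add.ALU i3&i4 pair
#3 head=5: mul.MUL i5 no-port MUL/MEM
#4 head=6: ld.MEM i6 WAW r3
#5 head=7: sub.ALU add.ALU i7&i8 pair

ISSUED = 6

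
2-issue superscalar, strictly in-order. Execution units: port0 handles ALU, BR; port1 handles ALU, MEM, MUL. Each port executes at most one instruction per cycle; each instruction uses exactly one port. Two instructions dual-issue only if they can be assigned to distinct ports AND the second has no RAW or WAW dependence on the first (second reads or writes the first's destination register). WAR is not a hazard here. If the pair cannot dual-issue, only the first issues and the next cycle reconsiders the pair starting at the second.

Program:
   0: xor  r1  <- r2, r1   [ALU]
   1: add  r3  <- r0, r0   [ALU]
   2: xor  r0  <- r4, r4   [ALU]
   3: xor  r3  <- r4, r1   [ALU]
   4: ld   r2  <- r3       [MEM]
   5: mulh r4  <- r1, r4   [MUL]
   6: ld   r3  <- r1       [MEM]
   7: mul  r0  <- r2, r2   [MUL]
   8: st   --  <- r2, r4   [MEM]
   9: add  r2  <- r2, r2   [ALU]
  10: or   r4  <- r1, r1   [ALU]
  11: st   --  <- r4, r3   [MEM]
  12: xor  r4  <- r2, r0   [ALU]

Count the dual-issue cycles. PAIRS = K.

t=0 i0&i1:xor.ALU+add.ALU ; dual
t=1 i2&i3:xor.ALU+xor.ALU ; dual
t=2 i4:ld.MEM ; no-port MEM/MUL
t=3 i5:mulh.MUL ; no-port MUL/MEM
t=4 i6:ld.MEM ; no-port MEM/MUL
t=5 i7:mul.MUL ; no-port MUL/MEM
t=6 i8&i9:st.MEM+add.ALU ; dual
t=7 i10:or.ALU ; RAW r4
t=8 i11&i12:st.MEM+xor.ALU ; dual

PAIRS = 4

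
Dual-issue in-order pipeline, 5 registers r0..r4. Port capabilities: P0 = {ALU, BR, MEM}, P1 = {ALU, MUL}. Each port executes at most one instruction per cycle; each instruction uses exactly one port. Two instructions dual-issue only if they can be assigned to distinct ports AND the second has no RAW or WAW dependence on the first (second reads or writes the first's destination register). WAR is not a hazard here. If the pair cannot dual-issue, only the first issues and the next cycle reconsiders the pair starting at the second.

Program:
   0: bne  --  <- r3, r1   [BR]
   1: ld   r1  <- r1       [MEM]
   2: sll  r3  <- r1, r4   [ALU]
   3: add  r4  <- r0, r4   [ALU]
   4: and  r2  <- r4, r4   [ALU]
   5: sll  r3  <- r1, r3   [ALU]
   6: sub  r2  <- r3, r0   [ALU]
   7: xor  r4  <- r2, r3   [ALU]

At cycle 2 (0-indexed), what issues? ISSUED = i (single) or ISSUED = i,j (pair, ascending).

t=0 i0:bne ; no-port BR/MEM
t=1 i1:ld ; RAW r1
t=2 i2+i3:sll;add ; 2-wide
t=3 i4+i5:and;sll ; 2-wide
t=4 i6:sub ; RAW r2
t=5 i7:xor ; tail

ISSUED = 2,3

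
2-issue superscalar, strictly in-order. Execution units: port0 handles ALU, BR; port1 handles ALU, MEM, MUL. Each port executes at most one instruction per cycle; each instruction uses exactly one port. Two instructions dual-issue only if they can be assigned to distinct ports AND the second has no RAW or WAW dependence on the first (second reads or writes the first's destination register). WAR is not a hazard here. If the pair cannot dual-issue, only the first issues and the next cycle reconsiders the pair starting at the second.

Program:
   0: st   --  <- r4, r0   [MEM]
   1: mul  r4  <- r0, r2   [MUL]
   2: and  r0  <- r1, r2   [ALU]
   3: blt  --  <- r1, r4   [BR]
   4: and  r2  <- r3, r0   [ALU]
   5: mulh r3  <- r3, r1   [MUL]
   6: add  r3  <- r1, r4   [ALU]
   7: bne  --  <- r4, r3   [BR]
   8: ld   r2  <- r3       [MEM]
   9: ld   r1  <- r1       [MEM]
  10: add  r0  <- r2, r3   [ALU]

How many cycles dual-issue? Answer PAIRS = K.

0. st @i0  | no-port MEM/MUL
1. mul and @i1,i2  | dual
2. blt and @i3,i4  | dual
3. mulh @i5  | WAW r3
4. add @i6  | RAW r3
5. bne ld @i7,i8  | dual
6. ld add @i9,i10  | dual

PAIRS = 4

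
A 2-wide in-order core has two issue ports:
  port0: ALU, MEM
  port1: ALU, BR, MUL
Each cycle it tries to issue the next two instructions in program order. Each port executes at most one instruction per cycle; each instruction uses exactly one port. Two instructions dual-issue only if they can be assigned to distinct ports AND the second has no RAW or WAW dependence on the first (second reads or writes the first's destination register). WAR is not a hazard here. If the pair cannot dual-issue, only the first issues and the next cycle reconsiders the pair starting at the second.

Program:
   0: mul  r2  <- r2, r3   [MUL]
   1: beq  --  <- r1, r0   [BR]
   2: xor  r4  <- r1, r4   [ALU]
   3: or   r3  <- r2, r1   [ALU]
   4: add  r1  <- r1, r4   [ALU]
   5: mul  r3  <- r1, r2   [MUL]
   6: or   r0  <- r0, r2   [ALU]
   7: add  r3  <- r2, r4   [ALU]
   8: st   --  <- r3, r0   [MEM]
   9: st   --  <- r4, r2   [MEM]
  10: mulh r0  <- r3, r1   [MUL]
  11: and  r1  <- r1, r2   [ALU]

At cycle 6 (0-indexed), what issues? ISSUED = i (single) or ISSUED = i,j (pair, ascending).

ISSUED = 9,10

0. mul @i0  | no-port MUL/BR
1. beq/xor @i1+i2  | pair
2. or/add @i3+i4  | pair
3. mul/or @i5+i6  | pair
4. add @i7  | RAW r3
5. st @i8  | no-port MEM/MEM
6. st/mulh @i9+i10  | pair
7. and @i11  | tail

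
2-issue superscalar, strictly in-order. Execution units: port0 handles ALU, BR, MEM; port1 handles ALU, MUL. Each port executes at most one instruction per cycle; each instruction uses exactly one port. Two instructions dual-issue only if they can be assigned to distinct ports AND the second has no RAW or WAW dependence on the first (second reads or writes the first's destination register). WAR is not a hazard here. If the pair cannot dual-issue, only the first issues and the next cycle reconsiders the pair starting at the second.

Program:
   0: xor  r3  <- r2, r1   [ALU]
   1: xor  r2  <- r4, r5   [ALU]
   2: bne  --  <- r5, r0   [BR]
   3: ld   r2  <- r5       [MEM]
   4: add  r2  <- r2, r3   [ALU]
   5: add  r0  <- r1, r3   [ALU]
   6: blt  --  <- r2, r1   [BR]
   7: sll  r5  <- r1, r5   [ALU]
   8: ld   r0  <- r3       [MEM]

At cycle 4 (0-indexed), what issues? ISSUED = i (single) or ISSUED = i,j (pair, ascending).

t=0 i0&i1:xor xor ; pair
t=1 i2:bne ; no-port BR/MEM
t=2 i3:ld ; RAW+WAW r2
t=3 i4&i5:add add ; pair
t=4 i6&i7:blt sll ; pair
t=5 i8:ld ; tail

ISSUED = 6,7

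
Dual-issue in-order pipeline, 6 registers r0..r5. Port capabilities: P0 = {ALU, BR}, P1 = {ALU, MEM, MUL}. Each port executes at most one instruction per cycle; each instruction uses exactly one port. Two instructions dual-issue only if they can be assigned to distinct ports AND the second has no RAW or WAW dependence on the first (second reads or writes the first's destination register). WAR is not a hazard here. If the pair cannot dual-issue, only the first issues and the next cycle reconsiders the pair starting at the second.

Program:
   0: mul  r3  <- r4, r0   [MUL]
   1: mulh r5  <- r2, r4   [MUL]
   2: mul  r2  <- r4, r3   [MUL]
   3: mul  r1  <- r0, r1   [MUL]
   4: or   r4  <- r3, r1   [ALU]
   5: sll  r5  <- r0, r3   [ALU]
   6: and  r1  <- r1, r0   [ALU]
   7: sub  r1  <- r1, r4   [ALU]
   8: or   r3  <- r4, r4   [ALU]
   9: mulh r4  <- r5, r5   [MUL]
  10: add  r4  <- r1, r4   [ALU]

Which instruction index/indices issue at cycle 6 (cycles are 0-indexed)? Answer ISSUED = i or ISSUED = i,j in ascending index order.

ISSUED = 7,8

  cy0 -> i0 (mul) no-port MUL/MUL
  cy1 -> i1 (mulh) no-port MUL/MUL
  cy2 -> i2 (mul) no-port MUL/MUL
  cy3 -> i3 (mul) RAW r1
  cy4 -> i4,i5 (or;sll) 2-wide
  cy5 -> i6 (and) RAW+WAW r1
  cy6 -> i7,i8 (sub;or) 2-wide
  cy7 -> i9 (mulh) RAW+WAW r4
  cy8 -> i10 (add) tail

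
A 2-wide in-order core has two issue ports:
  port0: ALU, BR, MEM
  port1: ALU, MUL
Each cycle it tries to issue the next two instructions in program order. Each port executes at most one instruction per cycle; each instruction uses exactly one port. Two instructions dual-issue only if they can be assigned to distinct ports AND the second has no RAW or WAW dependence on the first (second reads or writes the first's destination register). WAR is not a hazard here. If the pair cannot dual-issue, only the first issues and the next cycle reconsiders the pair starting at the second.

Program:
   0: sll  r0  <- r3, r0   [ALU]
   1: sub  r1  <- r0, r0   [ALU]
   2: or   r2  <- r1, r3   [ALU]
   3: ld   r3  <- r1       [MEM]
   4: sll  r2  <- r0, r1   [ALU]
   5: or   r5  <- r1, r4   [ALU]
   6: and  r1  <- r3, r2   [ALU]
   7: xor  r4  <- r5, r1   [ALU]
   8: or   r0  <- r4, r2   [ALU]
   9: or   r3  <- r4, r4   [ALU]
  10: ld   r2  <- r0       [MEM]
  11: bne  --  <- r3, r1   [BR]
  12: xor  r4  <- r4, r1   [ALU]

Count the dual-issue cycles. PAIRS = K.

PAIRS = 4

#0 head=0: sll i0 RAW r0
#1 head=1: sub i1 RAW r1
#2 head=2: or/ld i2,i3 dual
#3 head=4: sll/or i4,i5 dual
#4 head=6: and i6 RAW r1
#5 head=7: xor i7 RAW r4
#6 head=8: or/or i8,i9 dual
#7 head=10: ld i10 no-port MEM/BR
#8 head=11: bne/xor i11,i12 dual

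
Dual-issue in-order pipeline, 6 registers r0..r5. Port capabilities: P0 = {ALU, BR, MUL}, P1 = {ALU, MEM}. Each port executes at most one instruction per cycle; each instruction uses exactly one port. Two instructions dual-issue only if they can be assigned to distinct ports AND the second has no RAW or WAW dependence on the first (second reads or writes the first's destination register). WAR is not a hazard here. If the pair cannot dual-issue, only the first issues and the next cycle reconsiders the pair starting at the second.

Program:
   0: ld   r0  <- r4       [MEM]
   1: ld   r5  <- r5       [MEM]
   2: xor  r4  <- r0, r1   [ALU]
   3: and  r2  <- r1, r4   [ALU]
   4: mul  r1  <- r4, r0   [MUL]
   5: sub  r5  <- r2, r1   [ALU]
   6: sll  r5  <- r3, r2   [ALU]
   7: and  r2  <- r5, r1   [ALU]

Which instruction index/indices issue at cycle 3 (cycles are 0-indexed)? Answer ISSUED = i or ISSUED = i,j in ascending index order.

ISSUED = 5

#0 head=0: ld.MEM i0 no-port MEM/MEM
#1 head=1: ld.MEM+xor.ALU i1/i2 dual
#2 head=3: and.ALU+mul.MUL i3/i4 dual
#3 head=5: sub.ALU i5 WAW r5
#4 head=6: sll.ALU i6 RAW r5
#5 head=7: and.ALU i7 tail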